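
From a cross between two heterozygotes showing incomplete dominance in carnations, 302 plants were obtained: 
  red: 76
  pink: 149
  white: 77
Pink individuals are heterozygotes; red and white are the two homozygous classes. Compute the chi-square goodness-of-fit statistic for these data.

With incomplete dominance, a heterozygote × heterozygote cross gives a 1:2:1 phenotypic ratio.
Expected counts for N = 302 under a 1:2:1 ratio (total parts = 4):
  red: 302 × 1/4 = 75.5
  pink: 302 × 2/4 = 151
  white: 302 × 1/4 = 75.5
χ² = Σ (O − E)² / E
  red: (76 − 75.5)² / 75.5 = 0.0033
  pink: (149 − 151)² / 151 = 0.0265
  white: (77 − 75.5)² / 75.5 = 0.0298
χ² = 0.0033 + 0.0265 + 0.0298 = 0.0596 ≈ 0.060

0.060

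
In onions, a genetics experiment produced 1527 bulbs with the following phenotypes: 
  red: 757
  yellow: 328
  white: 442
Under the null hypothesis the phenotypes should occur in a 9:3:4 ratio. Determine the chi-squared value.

Total ratio parts = 16. Expected numbers out of 1527:
  red: 1527 × 9/16 = 858.9375
  yellow: 1527 × 3/16 = 286.3125
  white: 1527 × 4/16 = 381.75
χ² = Σ (O − E)² / E
  red: (757 − 858.9375)² / 858.9375 = 12.0978
  yellow: (328 − 286.3125)² / 286.3125 = 6.0698
  white: (442 − 381.75)² / 381.75 = 9.5090
χ² = 12.0978 + 6.0698 + 9.5090 = 27.6766 ≈ 27.677

27.677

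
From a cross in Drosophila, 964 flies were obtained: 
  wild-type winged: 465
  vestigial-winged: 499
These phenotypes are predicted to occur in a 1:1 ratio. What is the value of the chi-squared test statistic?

1.199

Total ratio parts = 2. Expected numbers out of 964:
  wild-type winged: 964 × 1/2 = 482
  vestigial-winged: 964 × 1/2 = 482
χ² = Σ (O − E)² / E
  wild-type winged: (465 − 482)² / 482 = 0.5996
  vestigial-winged: (499 − 482)² / 482 = 0.5996
χ² = 0.5996 + 0.5996 = 1.1992 ≈ 1.199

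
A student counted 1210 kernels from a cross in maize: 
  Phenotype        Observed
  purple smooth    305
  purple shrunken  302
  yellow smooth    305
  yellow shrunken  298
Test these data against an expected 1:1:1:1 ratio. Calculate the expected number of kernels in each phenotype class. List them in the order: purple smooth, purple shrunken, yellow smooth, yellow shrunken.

The 1:1:1:1 ratio has 4 parts, so with N = 1210 the expected counts are:
  purple smooth: 1210 × 1/4 = 302.5
  purple shrunken: 1210 × 1/4 = 302.5
  yellow smooth: 1210 × 1/4 = 302.5
  yellow shrunken: 1210 × 1/4 = 302.5

302.5, 302.5, 302.5, 302.5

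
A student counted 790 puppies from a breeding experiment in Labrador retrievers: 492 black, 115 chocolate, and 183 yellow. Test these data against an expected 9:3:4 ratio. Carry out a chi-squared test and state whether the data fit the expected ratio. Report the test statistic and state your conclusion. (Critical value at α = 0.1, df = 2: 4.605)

Total ratio parts = 16. Expected numbers out of 790:
  black: 790 × 9/16 = 444.375
  chocolate: 790 × 3/16 = 148.125
  yellow: 790 × 4/16 = 197.5
χ² = Σ (O − E)² / E
  black: (492 − 444.375)² / 444.375 = 5.1041
  chocolate: (115 − 148.125)² / 148.125 = 7.4077
  yellow: (183 − 197.5)² / 197.5 = 1.0646
χ² = 5.1041 + 7.4077 + 1.0646 = 13.5764 ≈ 13.576
Degrees of freedom = 3 − 1 = 2; critical value at α = 0.1 is 4.605.
Since 13.576 > 4.605, we reject the null hypothesis — the data do not fit the 9:3:4 ratio.

13.576; not consistent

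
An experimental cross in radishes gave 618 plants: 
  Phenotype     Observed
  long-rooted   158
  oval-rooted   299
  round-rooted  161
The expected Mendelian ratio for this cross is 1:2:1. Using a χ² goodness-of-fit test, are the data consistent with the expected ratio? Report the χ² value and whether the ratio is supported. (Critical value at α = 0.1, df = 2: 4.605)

Total ratio parts = 4. Expected numbers out of 618:
  long-rooted: 618 × 1/4 = 154.5
  oval-rooted: 618 × 2/4 = 309
  round-rooted: 618 × 1/4 = 154.5
χ² = Σ (O − E)² / E
  long-rooted: (158 − 154.5)² / 154.5 = 0.0793
  oval-rooted: (299 − 309)² / 309 = 0.3236
  round-rooted: (161 − 154.5)² / 154.5 = 0.2735
χ² = 0.0793 + 0.3236 + 0.2735 = 0.6764 ≈ 0.676
Degrees of freedom = 3 − 1 = 2; critical value at α = 0.1 is 4.605.
Since 0.676 < 4.605, we fail to reject the null hypothesis — the data are consistent with the 1:2:1 ratio.

0.676; consistent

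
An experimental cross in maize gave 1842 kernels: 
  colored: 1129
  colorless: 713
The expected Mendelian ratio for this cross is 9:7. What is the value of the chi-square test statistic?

19.029

Total ratio parts = 16. Expected numbers out of 1842:
  colored: 1842 × 9/16 = 1036.125
  colorless: 1842 × 7/16 = 805.875
χ² = Σ (O − E)² / E
  colored: (1129 − 1036.125)² / 1036.125 = 8.3250
  colorless: (713 − 805.875)² / 805.875 = 10.7036
χ² = 8.3250 + 10.7036 = 19.0286 ≈ 19.029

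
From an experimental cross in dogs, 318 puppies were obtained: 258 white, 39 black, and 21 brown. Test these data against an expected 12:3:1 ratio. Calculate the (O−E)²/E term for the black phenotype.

Total ratio parts = 16. Expected numbers out of 318:
  white: 318 × 12/16 = 238.5
  black: 318 × 3/16 = 59.625
  brown: 318 × 1/16 = 19.875
Contribution of black: (39 − 59.625)² / 59.625 = 7.1344

7.134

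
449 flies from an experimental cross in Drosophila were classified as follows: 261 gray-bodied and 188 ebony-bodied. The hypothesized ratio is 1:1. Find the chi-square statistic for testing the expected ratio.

Expected counts for N = 449 under a 1:1 ratio (total parts = 2):
  gray-bodied: 449 × 1/2 = 224.5
  ebony-bodied: 449 × 1/2 = 224.5
χ² = Σ (O − E)² / E
  gray-bodied: (261 − 224.5)² / 224.5 = 5.9343
  ebony-bodied: (188 − 224.5)² / 224.5 = 5.9343
χ² = 5.9343 + 5.9343 = 11.8686 ≈ 11.869

11.869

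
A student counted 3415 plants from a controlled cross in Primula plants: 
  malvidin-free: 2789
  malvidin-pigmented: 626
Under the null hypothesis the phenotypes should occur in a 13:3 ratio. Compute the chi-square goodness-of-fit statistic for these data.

Total ratio parts = 16. Expected numbers out of 3415:
  malvidin-free: 3415 × 13/16 = 2774.6875
  malvidin-pigmented: 3415 × 3/16 = 640.3125
χ² = Σ (O − E)² / E
  malvidin-free: (2789 − 2774.6875)² / 2774.6875 = 0.0738
  malvidin-pigmented: (626 − 640.3125)² / 640.3125 = 0.3199
χ² = 0.0738 + 0.3199 = 0.3937 ≈ 0.394

0.394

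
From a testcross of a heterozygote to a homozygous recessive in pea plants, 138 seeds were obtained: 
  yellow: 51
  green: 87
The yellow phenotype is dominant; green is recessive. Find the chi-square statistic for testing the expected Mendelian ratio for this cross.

9.391

A testcross of a heterozygote (Aa × aa) gives a 1:1 phenotypic ratio.
Total ratio parts = 2. Expected numbers out of 138:
  yellow: 138 × 1/2 = 69
  green: 138 × 1/2 = 69
χ² = Σ (O − E)² / E
  yellow: (51 − 69)² / 69 = 4.6957
  green: (87 − 69)² / 69 = 4.6957
χ² = 4.6957 + 4.6957 = 9.3914 ≈ 9.391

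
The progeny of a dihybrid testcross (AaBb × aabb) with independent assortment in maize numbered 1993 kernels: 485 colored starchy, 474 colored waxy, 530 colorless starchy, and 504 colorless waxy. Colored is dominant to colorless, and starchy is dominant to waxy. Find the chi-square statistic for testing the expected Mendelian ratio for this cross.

A dihybrid testcross with independent assortment gives a 1:1:1:1 ratio.
Expected counts for N = 1993 under a 1:1:1:1 ratio (total parts = 4):
  colored starchy: 1993 × 1/4 = 498.25
  colored waxy: 1993 × 1/4 = 498.25
  colorless starchy: 1993 × 1/4 = 498.25
  colorless waxy: 1993 × 1/4 = 498.25
χ² = Σ (O − E)² / E
  colored starchy: (485 − 498.25)² / 498.25 = 0.3524
  colored waxy: (474 − 498.25)² / 498.25 = 1.1803
  colorless starchy: (530 − 498.25)² / 498.25 = 2.0232
  colorless waxy: (504 − 498.25)² / 498.25 = 0.0664
χ² = 0.3524 + 1.1803 + 2.0232 + 0.0664 = 3.6223 ≈ 3.622

3.622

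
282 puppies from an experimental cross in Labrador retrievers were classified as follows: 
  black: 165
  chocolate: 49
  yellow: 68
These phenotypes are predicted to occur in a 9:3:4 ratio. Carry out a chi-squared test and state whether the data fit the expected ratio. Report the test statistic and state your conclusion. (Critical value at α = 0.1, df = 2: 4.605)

Expected counts for N = 282 under a 9:3:4 ratio (total parts = 16):
  black: 282 × 9/16 = 158.625
  chocolate: 282 × 3/16 = 52.875
  yellow: 282 × 4/16 = 70.5
χ² = Σ (O − E)² / E
  black: (165 − 158.625)² / 158.625 = 0.2562
  chocolate: (49 − 52.875)² / 52.875 = 0.2840
  yellow: (68 − 70.5)² / 70.5 = 0.0887
χ² = 0.2562 + 0.2840 + 0.0887 = 0.6289 ≈ 0.629
Degrees of freedom = 3 − 1 = 2; critical value at α = 0.1 is 4.605.
Since 0.629 < 4.605, we fail to reject the null hypothesis — the data are consistent with the 9:3:4 ratio.

0.629; consistent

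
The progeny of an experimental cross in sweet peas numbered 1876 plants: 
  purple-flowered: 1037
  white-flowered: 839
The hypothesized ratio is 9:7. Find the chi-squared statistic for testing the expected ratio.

0.721

The 9:7 ratio has 16 parts, so with N = 1876 the expected counts are:
  purple-flowered: 1876 × 9/16 = 1055.25
  white-flowered: 1876 × 7/16 = 820.75
χ² = Σ (O − E)² / E
  purple-flowered: (1037 − 1055.25)² / 1055.25 = 0.3156
  white-flowered: (839 − 820.75)² / 820.75 = 0.4058
χ² = 0.3156 + 0.4058 = 0.7214 ≈ 0.721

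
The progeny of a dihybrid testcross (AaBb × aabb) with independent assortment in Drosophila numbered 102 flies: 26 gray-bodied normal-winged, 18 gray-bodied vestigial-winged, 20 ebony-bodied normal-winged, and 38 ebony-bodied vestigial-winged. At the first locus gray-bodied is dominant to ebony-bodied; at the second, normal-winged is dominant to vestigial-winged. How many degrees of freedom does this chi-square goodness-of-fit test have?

A dihybrid testcross with independent assortment gives a 1:1:1:1 ratio.
A goodness-of-fit test with 4 phenotype classes has df = 4 − 1 = 3.

3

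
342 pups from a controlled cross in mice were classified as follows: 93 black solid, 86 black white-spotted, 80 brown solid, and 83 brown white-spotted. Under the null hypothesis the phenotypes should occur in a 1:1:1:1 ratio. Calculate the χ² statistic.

Under the 1:1:1:1 hypothesis (Σ ratio = 4, N = 342):
  black solid: 342 × 1/4 = 85.5
  black white-spotted: 342 × 1/4 = 85.5
  brown solid: 342 × 1/4 = 85.5
  brown white-spotted: 342 × 1/4 = 85.5
χ² = Σ (O − E)² / E
  black solid: (93 − 85.5)² / 85.5 = 0.6579
  black white-spotted: (86 − 85.5)² / 85.5 = 0.0029
  brown solid: (80 − 85.5)² / 85.5 = 0.3538
  brown white-spotted: (83 − 85.5)² / 85.5 = 0.0731
χ² = 0.6579 + 0.0029 + 0.3538 + 0.0731 = 1.0877 ≈ 1.088

1.088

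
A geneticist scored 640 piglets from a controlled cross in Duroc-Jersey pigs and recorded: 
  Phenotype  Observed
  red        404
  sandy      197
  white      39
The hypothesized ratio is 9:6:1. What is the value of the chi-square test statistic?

Expected counts for N = 640 under a 9:6:1 ratio (total parts = 16):
  red: 640 × 9/16 = 360
  sandy: 640 × 6/16 = 240
  white: 640 × 1/16 = 40
χ² = Σ (O − E)² / E
  red: (404 − 360)² / 360 = 5.3778
  sandy: (197 − 240)² / 240 = 7.7042
  white: (39 − 40)² / 40 = 0.0250
χ² = 5.3778 + 7.7042 + 0.0250 = 13.107

13.107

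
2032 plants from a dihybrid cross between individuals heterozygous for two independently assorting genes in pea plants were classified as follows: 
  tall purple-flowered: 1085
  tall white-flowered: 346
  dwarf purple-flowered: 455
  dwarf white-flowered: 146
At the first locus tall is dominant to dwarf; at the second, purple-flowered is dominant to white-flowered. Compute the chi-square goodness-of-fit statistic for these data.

23.374

A dihybrid F₂ with independent assortment and complete dominance at both loci gives a 9:3:3:1 phenotypic ratio.
Total ratio parts = 16. Expected numbers out of 2032:
  tall purple-flowered: 2032 × 9/16 = 1143
  tall white-flowered: 2032 × 3/16 = 381
  dwarf purple-flowered: 2032 × 3/16 = 381
  dwarf white-flowered: 2032 × 1/16 = 127
χ² = Σ (O − E)² / E
  tall purple-flowered: (1085 − 1143)² / 1143 = 2.9431
  tall white-flowered: (346 − 381)² / 381 = 3.2152
  dwarf purple-flowered: (455 − 381)² / 381 = 14.3727
  dwarf white-flowered: (146 − 127)² / 127 = 2.8425
χ² = 2.9431 + 3.2152 + 14.3727 + 2.8425 = 23.3735 ≈ 23.374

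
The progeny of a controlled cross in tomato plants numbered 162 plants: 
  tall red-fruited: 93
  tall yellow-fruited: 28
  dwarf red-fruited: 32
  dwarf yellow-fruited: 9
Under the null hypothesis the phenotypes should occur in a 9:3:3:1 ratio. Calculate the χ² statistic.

0.436

Under the 9:3:3:1 hypothesis (Σ ratio = 16, N = 162):
  tall red-fruited: 162 × 9/16 = 91.125
  tall yellow-fruited: 162 × 3/16 = 30.375
  dwarf red-fruited: 162 × 3/16 = 30.375
  dwarf yellow-fruited: 162 × 1/16 = 10.125
χ² = Σ (O − E)² / E
  tall red-fruited: (93 − 91.125)² / 91.125 = 0.0386
  tall yellow-fruited: (28 − 30.375)² / 30.375 = 0.1857
  dwarf red-fruited: (32 − 30.375)² / 30.375 = 0.0869
  dwarf yellow-fruited: (9 − 10.125)² / 10.125 = 0.1250
χ² = 0.0386 + 0.1857 + 0.0869 + 0.1250 = 0.4362 ≈ 0.436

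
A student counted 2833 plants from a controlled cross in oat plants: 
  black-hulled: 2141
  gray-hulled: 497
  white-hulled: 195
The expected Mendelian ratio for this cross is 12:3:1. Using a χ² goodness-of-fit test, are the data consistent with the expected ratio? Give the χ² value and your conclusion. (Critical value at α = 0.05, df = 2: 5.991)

Expected counts for N = 2833 under a 12:3:1 ratio (total parts = 16):
  black-hulled: 2833 × 12/16 = 2124.75
  gray-hulled: 2833 × 3/16 = 531.1875
  white-hulled: 2833 × 1/16 = 177.0625
χ² = Σ (O − E)² / E
  black-hulled: (2141 − 2124.75)² / 2124.75 = 0.1243
  gray-hulled: (497 − 531.1875)² / 531.1875 = 2.2003
  white-hulled: (195 − 177.0625)² / 177.0625 = 1.8172
χ² = 0.1243 + 2.2003 + 1.8172 = 4.1418 ≈ 4.142
Degrees of freedom = 3 − 1 = 2; critical value at α = 0.05 is 5.991.
Since 4.142 < 5.991, we fail to reject the null hypothesis — the data are consistent with the 12:3:1 ratio.

4.142; consistent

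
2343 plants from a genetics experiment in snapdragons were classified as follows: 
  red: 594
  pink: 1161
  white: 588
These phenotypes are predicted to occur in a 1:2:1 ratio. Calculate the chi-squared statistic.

0.219

Expected counts for N = 2343 under a 1:2:1 ratio (total parts = 4):
  red: 2343 × 1/4 = 585.75
  pink: 2343 × 2/4 = 1171.5
  white: 2343 × 1/4 = 585.75
χ² = Σ (O − E)² / E
  red: (594 − 585.75)² / 585.75 = 0.1162
  pink: (1161 − 1171.5)² / 1171.5 = 0.0941
  white: (588 − 585.75)² / 585.75 = 0.0086
χ² = 0.1162 + 0.0941 + 0.0086 = 0.2189 ≈ 0.219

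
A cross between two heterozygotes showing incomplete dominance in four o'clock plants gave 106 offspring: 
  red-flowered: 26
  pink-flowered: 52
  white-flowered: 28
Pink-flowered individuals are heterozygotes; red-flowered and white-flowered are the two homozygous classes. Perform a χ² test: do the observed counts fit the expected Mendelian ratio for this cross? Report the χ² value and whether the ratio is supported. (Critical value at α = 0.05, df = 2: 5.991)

With incomplete dominance, a heterozygote × heterozygote cross gives a 1:2:1 phenotypic ratio.
Total ratio parts = 4. Expected numbers out of 106:
  red-flowered: 106 × 1/4 = 26.5
  pink-flowered: 106 × 2/4 = 53
  white-flowered: 106 × 1/4 = 26.5
χ² = Σ (O − E)² / E
  red-flowered: (26 − 26.5)² / 26.5 = 0.0094
  pink-flowered: (52 − 53)² / 53 = 0.0189
  white-flowered: (28 − 26.5)² / 26.5 = 0.0849
χ² = 0.0094 + 0.0189 + 0.0849 = 0.1132 ≈ 0.113
Degrees of freedom = 3 − 1 = 2; critical value at α = 0.05 is 5.991.
Since 0.113 < 5.991, we fail to reject the null hypothesis — the data are consistent with the 1:2:1 ratio.

0.113; consistent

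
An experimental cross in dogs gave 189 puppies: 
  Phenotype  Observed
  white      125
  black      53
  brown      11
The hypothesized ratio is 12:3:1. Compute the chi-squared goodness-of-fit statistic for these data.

The 12:3:1 ratio has 16 parts, so with N = 189 the expected counts are:
  white: 189 × 12/16 = 141.75
  black: 189 × 3/16 = 35.4375
  brown: 189 × 1/16 = 11.8125
χ² = Σ (O − E)² / E
  white: (125 − 141.75)² / 141.75 = 1.9793
  black: (53 − 35.4375)² / 35.4375 = 8.7038
  brown: (11 − 11.8125)² / 11.8125 = 0.0559
χ² = 1.9793 + 8.7038 + 0.0559 = 10.739

10.739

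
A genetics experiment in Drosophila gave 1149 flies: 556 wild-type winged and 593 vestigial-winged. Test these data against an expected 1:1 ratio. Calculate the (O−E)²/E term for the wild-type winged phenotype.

0.596

The 1:1 ratio has 2 parts, so with N = 1149 the expected counts are:
  wild-type winged: 1149 × 1/2 = 574.5
  vestigial-winged: 1149 × 1/2 = 574.5
Contribution of wild-type winged: (556 − 574.5)² / 574.5 = 0.5957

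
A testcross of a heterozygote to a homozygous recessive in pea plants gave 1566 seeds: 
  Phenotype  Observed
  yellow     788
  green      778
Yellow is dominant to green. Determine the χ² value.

0.064

A testcross of a heterozygote (Aa × aa) gives a 1:1 phenotypic ratio.
The 1:1 ratio has 2 parts, so with N = 1566 the expected counts are:
  yellow: 1566 × 1/2 = 783
  green: 1566 × 1/2 = 783
χ² = Σ (O − E)² / E
  yellow: (788 − 783)² / 783 = 0.0319
  green: (778 − 783)² / 783 = 0.0319
χ² = 0.0319 + 0.0319 = 0.0638 ≈ 0.064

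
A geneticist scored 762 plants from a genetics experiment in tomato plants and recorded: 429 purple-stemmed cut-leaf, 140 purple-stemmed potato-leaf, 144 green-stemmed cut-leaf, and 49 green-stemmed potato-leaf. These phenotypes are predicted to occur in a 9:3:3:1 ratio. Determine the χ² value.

Under the 9:3:3:1 hypothesis (Σ ratio = 16, N = 762):
  purple-stemmed cut-leaf: 762 × 9/16 = 428.625
  purple-stemmed potato-leaf: 762 × 3/16 = 142.875
  green-stemmed cut-leaf: 762 × 3/16 = 142.875
  green-stemmed potato-leaf: 762 × 1/16 = 47.625
χ² = Σ (O − E)² / E
  purple-stemmed cut-leaf: (429 − 428.625)² / 428.625 = 0.0003
  purple-stemmed potato-leaf: (140 − 142.875)² / 142.875 = 0.0579
  green-stemmed cut-leaf: (144 − 142.875)² / 142.875 = 0.0089
  green-stemmed potato-leaf: (49 − 47.625)² / 47.625 = 0.0397
χ² = 0.0003 + 0.0579 + 0.0089 + 0.0397 = 0.1068 ≈ 0.107

0.107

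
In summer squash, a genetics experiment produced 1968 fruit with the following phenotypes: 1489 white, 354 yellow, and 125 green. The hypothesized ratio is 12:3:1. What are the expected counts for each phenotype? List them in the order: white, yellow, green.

Expected counts for N = 1968 under a 12:3:1 ratio (total parts = 16):
  white: 1968 × 12/16 = 1476
  yellow: 1968 × 3/16 = 369
  green: 1968 × 1/16 = 123

1476, 369, 123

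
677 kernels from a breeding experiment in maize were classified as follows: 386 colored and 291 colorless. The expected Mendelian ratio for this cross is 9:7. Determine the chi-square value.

0.162

Expected counts for N = 677 under a 9:7 ratio (total parts = 16):
  colored: 677 × 9/16 = 380.8125
  colorless: 677 × 7/16 = 296.1875
χ² = Σ (O − E)² / E
  colored: (386 − 380.8125)² / 380.8125 = 0.0707
  colorless: (291 − 296.1875)² / 296.1875 = 0.0909
χ² = 0.0707 + 0.0909 = 0.1616 ≈ 0.162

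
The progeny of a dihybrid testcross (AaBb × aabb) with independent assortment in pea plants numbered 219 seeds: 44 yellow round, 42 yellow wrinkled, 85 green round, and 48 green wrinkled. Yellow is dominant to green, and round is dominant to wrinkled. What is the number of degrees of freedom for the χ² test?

A dihybrid testcross with independent assortment gives a 1:1:1:1 ratio.
A goodness-of-fit test with 4 phenotype classes has df = 4 − 1 = 3.

3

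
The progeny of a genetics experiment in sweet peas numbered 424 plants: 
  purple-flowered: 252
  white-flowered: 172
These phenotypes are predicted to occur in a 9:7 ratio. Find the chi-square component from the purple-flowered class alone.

0.764

The 9:7 ratio has 16 parts, so with N = 424 the expected counts are:
  purple-flowered: 424 × 9/16 = 238.5
  white-flowered: 424 × 7/16 = 185.5
Contribution of purple-flowered: (252 − 238.5)² / 238.5 = 0.7642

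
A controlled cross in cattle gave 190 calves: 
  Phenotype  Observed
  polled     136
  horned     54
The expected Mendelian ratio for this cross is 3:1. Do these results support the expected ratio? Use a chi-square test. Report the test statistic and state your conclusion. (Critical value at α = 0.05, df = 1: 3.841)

The 3:1 ratio has 4 parts, so with N = 190 the expected counts are:
  polled: 190 × 3/4 = 142.5
  horned: 190 × 1/4 = 47.5
χ² = Σ (O − E)² / E
  polled: (136 − 142.5)² / 142.5 = 0.2965
  horned: (54 − 47.5)² / 47.5 = 0.8895
χ² = 0.2965 + 0.8895 = 1.186
Degrees of freedom = 2 − 1 = 1; critical value at α = 0.05 is 3.841.
Since 1.186 < 3.841, we fail to reject the null hypothesis — the data are consistent with the 3:1 ratio.

1.186; consistent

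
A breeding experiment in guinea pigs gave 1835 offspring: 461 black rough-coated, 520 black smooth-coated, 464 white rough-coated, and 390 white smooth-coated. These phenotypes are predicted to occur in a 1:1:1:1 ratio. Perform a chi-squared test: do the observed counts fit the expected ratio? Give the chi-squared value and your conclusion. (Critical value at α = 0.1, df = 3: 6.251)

Expected counts for N = 1835 under a 1:1:1:1 ratio (total parts = 4):
  black rough-coated: 1835 × 1/4 = 458.75
  black smooth-coated: 1835 × 1/4 = 458.75
  white rough-coated: 1835 × 1/4 = 458.75
  white smooth-coated: 1835 × 1/4 = 458.75
χ² = Σ (O − E)² / E
  black rough-coated: (461 − 458.75)² / 458.75 = 0.0110
  black smooth-coated: (520 − 458.75)² / 458.75 = 8.1778
  white rough-coated: (464 − 458.75)² / 458.75 = 0.0601
  white smooth-coated: (390 − 458.75)² / 458.75 = 10.3031
χ² = 0.0110 + 8.1778 + 0.0601 + 10.3031 = 18.552
Degrees of freedom = 4 − 1 = 3; critical value at α = 0.1 is 6.251.
Since 18.552 > 6.251, we reject the null hypothesis — the data do not fit the 1:1:1:1 ratio.

18.552; not consistent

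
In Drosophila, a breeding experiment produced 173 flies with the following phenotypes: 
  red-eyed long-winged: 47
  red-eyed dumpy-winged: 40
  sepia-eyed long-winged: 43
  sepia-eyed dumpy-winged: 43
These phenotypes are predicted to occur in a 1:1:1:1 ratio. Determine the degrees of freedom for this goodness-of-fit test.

3

A goodness-of-fit test with 4 phenotype classes has df = 4 − 1 = 3.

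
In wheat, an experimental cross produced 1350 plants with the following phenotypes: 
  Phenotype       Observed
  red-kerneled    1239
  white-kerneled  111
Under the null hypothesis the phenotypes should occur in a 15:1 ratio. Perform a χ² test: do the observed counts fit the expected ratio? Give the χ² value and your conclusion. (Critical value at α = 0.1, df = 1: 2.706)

Under the 15:1 hypothesis (Σ ratio = 16, N = 1350):
  red-kerneled: 1350 × 15/16 = 1265.625
  white-kerneled: 1350 × 1/16 = 84.375
χ² = Σ (O − E)² / E
  red-kerneled: (1239 − 1265.625)² / 1265.625 = 0.5601
  white-kerneled: (111 − 84.375)² / 84.375 = 8.4017
χ² = 0.5601 + 8.4017 = 8.9618 ≈ 8.962
Degrees of freedom = 2 − 1 = 1; critical value at α = 0.1 is 2.706.
Since 8.962 > 2.706, we reject the null hypothesis — the data do not fit the 15:1 ratio.

8.962; not consistent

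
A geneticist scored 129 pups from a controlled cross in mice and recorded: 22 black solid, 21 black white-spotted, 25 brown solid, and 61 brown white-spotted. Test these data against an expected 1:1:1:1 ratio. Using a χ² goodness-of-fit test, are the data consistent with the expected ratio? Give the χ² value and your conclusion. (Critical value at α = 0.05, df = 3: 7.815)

The 1:1:1:1 ratio has 4 parts, so with N = 129 the expected counts are:
  black solid: 129 × 1/4 = 32.25
  black white-spotted: 129 × 1/4 = 32.25
  brown solid: 129 × 1/4 = 32.25
  brown white-spotted: 129 × 1/4 = 32.25
χ² = Σ (O − E)² / E
  black solid: (22 − 32.25)² / 32.25 = 3.2578
  black white-spotted: (21 − 32.25)² / 32.25 = 3.9244
  brown solid: (25 − 32.25)² / 32.25 = 1.6298
  brown white-spotted: (61 − 32.25)² / 32.25 = 25.6298
χ² = 3.2578 + 3.9244 + 1.6298 + 25.6298 = 34.4418 ≈ 34.442
Degrees of freedom = 4 − 1 = 3; critical value at α = 0.05 is 7.815.
Since 34.442 > 7.815, we reject the null hypothesis — the data do not fit the 1:1:1:1 ratio.

34.442; not consistent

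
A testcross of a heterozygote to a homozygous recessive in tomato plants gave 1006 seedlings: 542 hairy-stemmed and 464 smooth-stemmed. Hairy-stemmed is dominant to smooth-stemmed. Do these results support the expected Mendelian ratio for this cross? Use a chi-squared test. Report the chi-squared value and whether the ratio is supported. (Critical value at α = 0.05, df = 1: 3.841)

6.048; not consistent

A testcross of a heterozygote (Aa × aa) gives a 1:1 phenotypic ratio.
Total ratio parts = 2. Expected numbers out of 1006:
  hairy-stemmed: 1006 × 1/2 = 503
  smooth-stemmed: 1006 × 1/2 = 503
χ² = Σ (O − E)² / E
  hairy-stemmed: (542 − 503)² / 503 = 3.0239
  smooth-stemmed: (464 − 503)² / 503 = 3.0239
χ² = 3.0239 + 3.0239 = 6.0478 ≈ 6.048
Degrees of freedom = 2 − 1 = 1; critical value at α = 0.05 is 3.841.
Since 6.048 > 3.841, we reject the null hypothesis — the data do not fit the 1:1 ratio.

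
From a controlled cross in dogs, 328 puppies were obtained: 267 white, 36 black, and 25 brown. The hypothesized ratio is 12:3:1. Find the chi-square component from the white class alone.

1.793

Expected counts for N = 328 under a 12:3:1 ratio (total parts = 16):
  white: 328 × 12/16 = 246
  black: 328 × 3/16 = 61.5
  brown: 328 × 1/16 = 20.5
Contribution of white: (267 − 246)² / 246 = 1.7927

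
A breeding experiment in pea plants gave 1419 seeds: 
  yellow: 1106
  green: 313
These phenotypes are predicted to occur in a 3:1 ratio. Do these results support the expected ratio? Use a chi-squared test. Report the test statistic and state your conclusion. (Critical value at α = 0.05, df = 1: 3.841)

Expected counts for N = 1419 under a 3:1 ratio (total parts = 4):
  yellow: 1419 × 3/4 = 1064.25
  green: 1419 × 1/4 = 354.75
χ² = Σ (O − E)² / E
  yellow: (1106 − 1064.25)² / 1064.25 = 1.6378
  green: (313 − 354.75)² / 354.75 = 4.9135
χ² = 1.6378 + 4.9135 = 6.5513 ≈ 6.551
Degrees of freedom = 2 − 1 = 1; critical value at α = 0.05 is 3.841.
Since 6.551 > 3.841, we reject the null hypothesis — the data do not fit the 3:1 ratio.

6.551; not consistent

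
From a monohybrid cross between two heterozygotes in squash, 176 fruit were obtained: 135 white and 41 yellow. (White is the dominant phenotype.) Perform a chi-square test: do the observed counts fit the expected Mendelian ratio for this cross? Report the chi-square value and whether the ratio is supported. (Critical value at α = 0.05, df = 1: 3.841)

For a monohybrid cross between heterozygotes with complete dominance, the expected phenotypic ratio is 3:1.
Total ratio parts = 4. Expected numbers out of 176:
  white: 176 × 3/4 = 132
  yellow: 176 × 1/4 = 44
χ² = Σ (O − E)² / E
  white: (135 − 132)² / 132 = 0.0682
  yellow: (41 − 44)² / 44 = 0.2045
χ² = 0.0682 + 0.2045 = 0.2727 ≈ 0.273
Degrees of freedom = 2 − 1 = 1; critical value at α = 0.05 is 3.841.
Since 0.273 < 3.841, we fail to reject the null hypothesis — the data are consistent with the 3:1 ratio.

0.273; consistent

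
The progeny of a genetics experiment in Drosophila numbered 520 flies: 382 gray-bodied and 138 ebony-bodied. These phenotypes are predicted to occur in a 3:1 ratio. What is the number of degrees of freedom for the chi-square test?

A goodness-of-fit test with 2 phenotype classes has df = 2 − 1 = 1.

1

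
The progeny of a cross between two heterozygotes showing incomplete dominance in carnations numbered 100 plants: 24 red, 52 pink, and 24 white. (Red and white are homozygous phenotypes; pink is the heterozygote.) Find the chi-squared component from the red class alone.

With incomplete dominance, a heterozygote × heterozygote cross gives a 1:2:1 phenotypic ratio.
The 1:2:1 ratio has 4 parts, so with N = 100 the expected counts are:
  red: 100 × 1/4 = 25
  pink: 100 × 2/4 = 50
  white: 100 × 1/4 = 25
Contribution of red: (24 − 25)² / 25 = 0.0400

0.040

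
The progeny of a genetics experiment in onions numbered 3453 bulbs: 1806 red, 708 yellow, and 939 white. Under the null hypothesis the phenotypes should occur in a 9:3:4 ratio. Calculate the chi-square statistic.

Total ratio parts = 16. Expected numbers out of 3453:
  red: 3453 × 9/16 = 1942.3125
  yellow: 3453 × 3/16 = 647.4375
  white: 3453 × 4/16 = 863.25
χ² = Σ (O − E)² / E
  red: (1806 − 1942.3125)² / 1942.3125 = 9.5665
  yellow: (708 − 647.4375)² / 647.4375 = 5.6651
  white: (939 − 863.25)² / 863.25 = 6.6470
χ² = 9.5665 + 5.6651 + 6.6470 = 21.8786 ≈ 21.879

21.879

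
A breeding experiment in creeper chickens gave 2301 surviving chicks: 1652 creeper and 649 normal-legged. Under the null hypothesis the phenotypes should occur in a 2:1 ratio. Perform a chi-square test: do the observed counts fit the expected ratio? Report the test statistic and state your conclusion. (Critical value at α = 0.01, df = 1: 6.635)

The 2:1 ratio has 3 parts, so with N = 2301 the expected counts are:
  creeper: 2301 × 2/3 = 1534
  normal-legged: 2301 × 1/3 = 767
χ² = Σ (O − E)² / E
  creeper: (1652 − 1534)² / 1534 = 9.0769
  normal-legged: (649 − 767)² / 767 = 18.1538
χ² = 9.0769 + 18.1538 = 27.2307 ≈ 27.231
Degrees of freedom = 2 − 1 = 1; critical value at α = 0.01 is 6.635.
Since 27.231 > 6.635, we reject the null hypothesis — the data do not fit the 2:1 ratio.

27.231; not consistent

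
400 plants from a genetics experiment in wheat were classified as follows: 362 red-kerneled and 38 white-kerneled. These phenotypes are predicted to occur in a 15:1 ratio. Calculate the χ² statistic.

Expected counts for N = 400 under a 15:1 ratio (total parts = 16):
  red-kerneled: 400 × 15/16 = 375
  white-kerneled: 400 × 1/16 = 25
χ² = Σ (O − E)² / E
  red-kerneled: (362 − 375)² / 375 = 0.4507
  white-kerneled: (38 − 25)² / 25 = 6.7600
χ² = 0.4507 + 6.7600 = 7.2107 ≈ 7.211

7.211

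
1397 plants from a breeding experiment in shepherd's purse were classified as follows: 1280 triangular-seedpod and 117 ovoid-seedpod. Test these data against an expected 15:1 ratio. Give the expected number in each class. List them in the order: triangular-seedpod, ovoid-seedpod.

Total ratio parts = 16. Expected numbers out of 1397:
  triangular-seedpod: 1397 × 15/16 = 1309.6875
  ovoid-seedpod: 1397 × 1/16 = 87.3125

1309.6875, 87.3125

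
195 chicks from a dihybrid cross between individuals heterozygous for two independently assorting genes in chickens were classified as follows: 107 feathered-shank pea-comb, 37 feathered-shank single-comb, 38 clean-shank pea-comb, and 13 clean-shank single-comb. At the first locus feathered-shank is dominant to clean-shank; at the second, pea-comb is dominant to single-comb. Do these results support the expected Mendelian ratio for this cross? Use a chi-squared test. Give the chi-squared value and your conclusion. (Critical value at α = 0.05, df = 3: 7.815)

A dihybrid F₂ with independent assortment and complete dominance at both loci gives a 9:3:3:1 phenotypic ratio.
Total ratio parts = 16. Expected numbers out of 195:
  feathered-shank pea-comb: 195 × 9/16 = 109.6875
  feathered-shank single-comb: 195 × 3/16 = 36.5625
  clean-shank pea-comb: 195 × 3/16 = 36.5625
  clean-shank single-comb: 195 × 1/16 = 12.1875
χ² = Σ (O − E)² / E
  feathered-shank pea-comb: (107 − 109.6875)² / 109.6875 = 0.0658
  feathered-shank single-comb: (37 − 36.5625)² / 36.5625 = 0.0052
  clean-shank pea-comb: (38 − 36.5625)² / 36.5625 = 0.0565
  clean-shank single-comb: (13 − 12.1875)² / 12.1875 = 0.0542
χ² = 0.0658 + 0.0052 + 0.0565 + 0.0542 = 0.1817 ≈ 0.182
Degrees of freedom = 4 − 1 = 3; critical value at α = 0.05 is 7.815.
Since 0.182 < 7.815, we fail to reject the null hypothesis — the data are consistent with the 9:3:3:1 ratio.

0.182; consistent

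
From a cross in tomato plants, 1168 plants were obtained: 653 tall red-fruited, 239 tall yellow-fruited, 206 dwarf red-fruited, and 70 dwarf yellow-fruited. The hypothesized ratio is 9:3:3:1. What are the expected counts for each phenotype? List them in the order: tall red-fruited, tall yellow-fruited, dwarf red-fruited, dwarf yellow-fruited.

657, 219, 219, 73

Total ratio parts = 16. Expected numbers out of 1168:
  tall red-fruited: 1168 × 9/16 = 657
  tall yellow-fruited: 1168 × 3/16 = 219
  dwarf red-fruited: 1168 × 3/16 = 219
  dwarf yellow-fruited: 1168 × 1/16 = 73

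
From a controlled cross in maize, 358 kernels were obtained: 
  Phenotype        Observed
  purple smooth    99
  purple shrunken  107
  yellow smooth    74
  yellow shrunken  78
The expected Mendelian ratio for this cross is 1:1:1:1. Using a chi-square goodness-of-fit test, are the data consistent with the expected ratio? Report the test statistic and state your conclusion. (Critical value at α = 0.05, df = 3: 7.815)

The 1:1:1:1 ratio has 4 parts, so with N = 358 the expected counts are:
  purple smooth: 358 × 1/4 = 89.5
  purple shrunken: 358 × 1/4 = 89.5
  yellow smooth: 358 × 1/4 = 89.5
  yellow shrunken: 358 × 1/4 = 89.5
χ² = Σ (O − E)² / E
  purple smooth: (99 − 89.5)² / 89.5 = 1.0084
  purple shrunken: (107 − 89.5)² / 89.5 = 3.4218
  yellow smooth: (74 − 89.5)² / 89.5 = 2.6844
  yellow shrunken: (78 − 89.5)² / 89.5 = 1.4777
χ² = 1.0084 + 3.4218 + 2.6844 + 1.4777 = 8.5923 ≈ 8.592
Degrees of freedom = 4 − 1 = 3; critical value at α = 0.05 is 7.815.
Since 8.592 > 7.815, we reject the null hypothesis — the data do not fit the 1:1:1:1 ratio.

8.592; not consistent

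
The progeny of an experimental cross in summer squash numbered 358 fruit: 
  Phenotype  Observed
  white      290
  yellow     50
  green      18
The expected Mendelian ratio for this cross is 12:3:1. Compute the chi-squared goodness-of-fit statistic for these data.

Total ratio parts = 16. Expected numbers out of 358:
  white: 358 × 12/16 = 268.5
  yellow: 358 × 3/16 = 67.125
  green: 358 × 1/16 = 22.375
χ² = Σ (O − E)² / E
  white: (290 − 268.5)² / 268.5 = 1.7216
  yellow: (50 − 67.125)² / 67.125 = 4.3689
  green: (18 − 22.375)² / 22.375 = 0.8554
χ² = 1.7216 + 4.3689 + 0.8554 = 6.9459 ≈ 6.946

6.946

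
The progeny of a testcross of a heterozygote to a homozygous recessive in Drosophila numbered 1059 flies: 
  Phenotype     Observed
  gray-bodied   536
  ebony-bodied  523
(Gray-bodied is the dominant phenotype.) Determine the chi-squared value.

0.160

A testcross of a heterozygote (Aa × aa) gives a 1:1 phenotypic ratio.
The 1:1 ratio has 2 parts, so with N = 1059 the expected counts are:
  gray-bodied: 1059 × 1/2 = 529.5
  ebony-bodied: 1059 × 1/2 = 529.5
χ² = Σ (O − E)² / E
  gray-bodied: (536 − 529.5)² / 529.5 = 0.0798
  ebony-bodied: (523 − 529.5)² / 529.5 = 0.0798
χ² = 0.0798 + 0.0798 = 0.1596 ≈ 0.160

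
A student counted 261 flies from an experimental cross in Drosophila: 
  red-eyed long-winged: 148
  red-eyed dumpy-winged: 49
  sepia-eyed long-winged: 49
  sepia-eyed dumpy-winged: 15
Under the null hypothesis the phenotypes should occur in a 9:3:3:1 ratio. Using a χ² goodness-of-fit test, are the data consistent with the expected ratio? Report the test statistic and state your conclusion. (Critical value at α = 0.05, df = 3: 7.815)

The 9:3:3:1 ratio has 16 parts, so with N = 261 the expected counts are:
  red-eyed long-winged: 261 × 9/16 = 146.8125
  red-eyed dumpy-winged: 261 × 3/16 = 48.9375
  sepia-eyed long-winged: 261 × 3/16 = 48.9375
  sepia-eyed dumpy-winged: 261 × 1/16 = 16.3125
χ² = Σ (O − E)² / E
  red-eyed long-winged: (148 − 146.8125)² / 146.8125 = 0.0096
  red-eyed dumpy-winged: (49 − 48.9375)² / 48.9375 = 0.0001
  sepia-eyed long-winged: (49 − 48.9375)² / 48.9375 = 0.0001
  sepia-eyed dumpy-winged: (15 − 16.3125)² / 16.3125 = 0.1056
χ² = 0.0096 + 0.0001 + 0.0001 + 0.1056 = 0.1154 ≈ 0.115
Degrees of freedom = 4 − 1 = 3; critical value at α = 0.05 is 7.815.
Since 0.115 < 7.815, we fail to reject the null hypothesis — the data are consistent with the 9:3:3:1 ratio.

0.115; consistent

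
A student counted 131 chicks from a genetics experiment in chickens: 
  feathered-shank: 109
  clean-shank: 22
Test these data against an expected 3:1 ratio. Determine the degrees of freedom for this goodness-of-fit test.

1

A goodness-of-fit test with 2 phenotype classes has df = 2 − 1 = 1.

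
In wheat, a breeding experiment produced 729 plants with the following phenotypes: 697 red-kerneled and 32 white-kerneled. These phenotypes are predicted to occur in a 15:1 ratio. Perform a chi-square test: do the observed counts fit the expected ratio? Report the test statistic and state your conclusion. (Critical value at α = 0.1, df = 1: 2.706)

4.306; not consistent

Under the 15:1 hypothesis (Σ ratio = 16, N = 729):
  red-kerneled: 729 × 15/16 = 683.4375
  white-kerneled: 729 × 1/16 = 45.5625
χ² = Σ (O − E)² / E
  red-kerneled: (697 − 683.4375)² / 683.4375 = 0.2691
  white-kerneled: (32 − 45.5625)² / 45.5625 = 4.0371
χ² = 0.2691 + 4.0371 = 4.3062 ≈ 4.306
Degrees of freedom = 2 − 1 = 1; critical value at α = 0.1 is 2.706.
Since 4.306 > 2.706, we reject the null hypothesis — the data do not fit the 15:1 ratio.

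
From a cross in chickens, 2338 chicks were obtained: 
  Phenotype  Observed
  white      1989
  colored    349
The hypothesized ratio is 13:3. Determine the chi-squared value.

22.427

Total ratio parts = 16. Expected numbers out of 2338:
  white: 2338 × 13/16 = 1899.625
  colored: 2338 × 3/16 = 438.375
χ² = Σ (O − E)² / E
  white: (1989 − 1899.625)² / 1899.625 = 4.2050
  colored: (349 − 438.375)² / 438.375 = 18.2216
χ² = 4.2050 + 18.2216 = 22.4266 ≈ 22.427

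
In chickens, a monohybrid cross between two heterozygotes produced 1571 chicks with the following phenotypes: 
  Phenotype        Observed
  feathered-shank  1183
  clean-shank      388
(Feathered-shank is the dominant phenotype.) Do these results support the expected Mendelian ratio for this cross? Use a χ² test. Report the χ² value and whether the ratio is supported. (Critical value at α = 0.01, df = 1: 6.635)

For a monohybrid cross between heterozygotes with complete dominance, the expected phenotypic ratio is 3:1.
Under the 3:1 hypothesis (Σ ratio = 4, N = 1571):
  feathered-shank: 1571 × 3/4 = 1178.25
  clean-shank: 1571 × 1/4 = 392.75
χ² = Σ (O − E)² / E
  feathered-shank: (1183 − 1178.25)² / 1178.25 = 0.0191
  clean-shank: (388 − 392.75)² / 392.75 = 0.0574
χ² = 0.0191 + 0.0574 = 0.0765 ≈ 0.077
Degrees of freedom = 2 − 1 = 1; critical value at α = 0.01 is 6.635.
Since 0.077 < 6.635, we fail to reject the null hypothesis — the data are consistent with the 3:1 ratio.

0.077; consistent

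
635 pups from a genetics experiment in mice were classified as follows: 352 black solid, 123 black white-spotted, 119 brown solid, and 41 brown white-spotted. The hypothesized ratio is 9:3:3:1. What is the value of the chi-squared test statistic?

Under the 9:3:3:1 hypothesis (Σ ratio = 16, N = 635):
  black solid: 635 × 9/16 = 357.1875
  black white-spotted: 635 × 3/16 = 119.0625
  brown solid: 635 × 3/16 = 119.0625
  brown white-spotted: 635 × 1/16 = 39.6875
χ² = Σ (O − E)² / E
  black solid: (352 − 357.1875)² / 357.1875 = 0.0753
  black white-spotted: (123 − 119.0625)² / 119.0625 = 0.1302
  brown solid: (119 − 119.0625)² / 119.0625 = 0.0000
  brown white-spotted: (41 − 39.6875)² / 39.6875 = 0.0434
χ² = 0.0753 + 0.1302 + 0.0000 + 0.0434 = 0.2489 ≈ 0.249

0.249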